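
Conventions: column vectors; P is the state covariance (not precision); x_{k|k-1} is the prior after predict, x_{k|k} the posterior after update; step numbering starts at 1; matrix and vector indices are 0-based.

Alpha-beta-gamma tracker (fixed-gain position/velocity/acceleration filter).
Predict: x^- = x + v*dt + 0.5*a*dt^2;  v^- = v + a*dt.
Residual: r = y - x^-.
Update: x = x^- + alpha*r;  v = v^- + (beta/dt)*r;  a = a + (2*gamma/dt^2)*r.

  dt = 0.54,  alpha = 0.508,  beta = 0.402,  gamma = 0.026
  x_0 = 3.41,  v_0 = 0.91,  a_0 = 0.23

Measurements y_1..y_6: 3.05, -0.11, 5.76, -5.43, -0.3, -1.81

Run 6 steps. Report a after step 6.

a_post = -0.2408

step 1: x_pred=3.9349  r=-0.8849  x^+=3.4854  v^+=0.3754  a^+=0.0722
step 2: x_pred=3.6986  r=-3.8086  x^+=1.7638  v^+=-2.4209  a^+=-0.6070
step 3: x_pred=0.3681  r=5.3919  x^+=3.1072  v^+=1.2653  a^+=0.3545
step 4: x_pred=3.8421  r=-9.2721  x^+=-0.8681  v^+=-5.4458  a^+=-1.2989
step 5: x_pred=-3.9982  r=3.6982  x^+=-2.1195  v^+=-3.3941  a^+=-0.6394
step 6: x_pred=-4.0456  r=2.2356  x^+=-2.9099  v^+=-2.0751  a^+=-0.2408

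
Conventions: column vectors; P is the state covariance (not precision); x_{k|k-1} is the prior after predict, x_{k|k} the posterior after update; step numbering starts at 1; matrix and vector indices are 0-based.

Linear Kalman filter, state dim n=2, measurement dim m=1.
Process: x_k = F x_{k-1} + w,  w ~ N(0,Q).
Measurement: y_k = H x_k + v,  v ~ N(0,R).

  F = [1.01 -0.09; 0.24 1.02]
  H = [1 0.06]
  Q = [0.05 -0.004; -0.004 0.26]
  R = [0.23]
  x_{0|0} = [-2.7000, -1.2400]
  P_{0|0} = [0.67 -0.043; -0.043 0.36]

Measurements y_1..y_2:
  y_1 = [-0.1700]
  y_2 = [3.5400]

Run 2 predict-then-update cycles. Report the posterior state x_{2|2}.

x_post = [1.5677, -1.5615]

step 1: x^-=[-2.6154, -1.9128]  P^-=[0.7442 0.0820; 0.0820 0.6521]  S=[0.9864]  K=[0.7595; 0.1228]  nu=[2.5602]  x^+=[-0.6711, -1.5984]  P^+=[0.1753 -0.0100; -0.0100 0.6372]
step 2: x^-=[-0.5339, -1.7915]  P^-=[0.2358 -0.0301; -0.0301 0.9282]  S=[0.4655]  K=[0.5026; 0.0550]  nu=[4.1814]  x^+=[1.5677, -1.5615]  P^+=[0.1182 -0.0430; -0.0430 0.9268]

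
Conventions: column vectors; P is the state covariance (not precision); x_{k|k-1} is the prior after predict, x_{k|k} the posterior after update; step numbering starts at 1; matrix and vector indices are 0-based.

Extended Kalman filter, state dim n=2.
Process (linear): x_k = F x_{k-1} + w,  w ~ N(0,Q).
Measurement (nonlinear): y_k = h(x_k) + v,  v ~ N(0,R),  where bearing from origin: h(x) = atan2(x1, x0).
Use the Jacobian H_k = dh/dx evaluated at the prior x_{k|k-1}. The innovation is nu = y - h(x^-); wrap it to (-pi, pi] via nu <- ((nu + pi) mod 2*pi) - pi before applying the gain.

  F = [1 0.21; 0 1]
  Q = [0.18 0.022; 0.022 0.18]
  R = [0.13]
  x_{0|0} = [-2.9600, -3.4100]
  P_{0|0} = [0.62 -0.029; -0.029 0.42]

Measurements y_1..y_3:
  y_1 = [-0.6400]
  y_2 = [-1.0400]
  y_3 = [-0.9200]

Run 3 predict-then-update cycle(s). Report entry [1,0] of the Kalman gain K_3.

step 1: x^-=[-3.6761, -3.4100]  P^-=[0.8063 0.0812; 0.0812 0.6000]  H_jac=[0.1356 -0.1462]  S=[0.1544]  K=[0.6313; -0.4967]  nu=[1.7537]  x^+=[-2.5690, -4.2811]  P^+=[0.7448 0.1296; 0.1296 0.5619]
step 2: x^-=[-3.4681, -4.2811]  P^-=[1.0040 0.2696; 0.2696 0.7419]  H_jac=[0.1410 -0.1142]  S=[0.1510]  K=[0.7339; -0.3096]  nu=[1.2117]  x^+=[-2.5788, -4.6562]  P^+=[0.9227 0.3039; 0.3039 0.7274]
step 3: x^-=[-3.5566, -4.6562]  P^-=[1.2624 0.4787; 0.4787 0.9074]  H_jac=[0.1356 -0.1036]  S=[0.1495]  K=[0.8135; -0.1945]  nu=[1.3031]  x^+=[-2.4965, -4.9097]  P^+=[1.1635 0.5023; 0.5023 0.9018]

K[1,0] = -0.1945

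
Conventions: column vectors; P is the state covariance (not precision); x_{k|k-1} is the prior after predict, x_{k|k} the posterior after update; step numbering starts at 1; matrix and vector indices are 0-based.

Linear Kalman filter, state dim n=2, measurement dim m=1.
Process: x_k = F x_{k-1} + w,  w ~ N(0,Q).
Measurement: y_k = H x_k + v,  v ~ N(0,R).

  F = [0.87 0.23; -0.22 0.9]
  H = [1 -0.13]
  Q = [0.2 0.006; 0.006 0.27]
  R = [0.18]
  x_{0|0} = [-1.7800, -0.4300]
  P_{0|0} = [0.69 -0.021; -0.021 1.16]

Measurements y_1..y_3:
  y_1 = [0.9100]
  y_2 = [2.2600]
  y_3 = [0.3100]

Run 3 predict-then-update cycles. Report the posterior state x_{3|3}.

step 1: x^-=[-1.6475, 0.0046]  P^-=[0.7752 0.0987; 0.0987 1.2513]  S=[0.9507]  K=[0.8019; -0.0673]  nu=[2.5581]  x^+=[0.4039, -0.1676]  P^+=[0.1638 0.1500; 0.1500 1.2470]
step 2: x^-=[0.3128, -0.2397]  P^-=[0.4500 0.3426; 0.3426 1.2286]  S=[0.5617]  K=[0.7219; 0.3256]  nu=[1.9160]  x^+=[1.6959, 0.3842]  P^+=[0.1573 0.2106; 0.2106 1.1690]
step 3: x^-=[1.5638, -0.0273]  P^-=[0.4652 0.3721; 0.3721 1.1411]  S=[0.5677]  K=[0.7342; 0.3942]  nu=[-1.2574]  x^+=[0.6407, -0.5229]  P^+=[0.1592 0.2078; 0.2078 1.0529]

x_post = [0.6407, -0.5229]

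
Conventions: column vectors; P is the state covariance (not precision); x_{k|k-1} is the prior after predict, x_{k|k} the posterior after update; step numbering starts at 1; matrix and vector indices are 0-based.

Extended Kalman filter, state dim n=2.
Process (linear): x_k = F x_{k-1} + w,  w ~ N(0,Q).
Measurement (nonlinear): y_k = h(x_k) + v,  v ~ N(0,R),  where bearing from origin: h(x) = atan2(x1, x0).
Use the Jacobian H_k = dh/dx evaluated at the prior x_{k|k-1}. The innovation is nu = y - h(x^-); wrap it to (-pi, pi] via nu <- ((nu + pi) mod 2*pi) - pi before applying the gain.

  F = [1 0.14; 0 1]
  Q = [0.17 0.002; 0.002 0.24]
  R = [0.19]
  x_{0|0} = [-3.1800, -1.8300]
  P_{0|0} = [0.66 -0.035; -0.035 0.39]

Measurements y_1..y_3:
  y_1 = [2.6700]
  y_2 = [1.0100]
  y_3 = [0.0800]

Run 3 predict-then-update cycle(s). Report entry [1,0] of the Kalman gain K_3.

K[1,0] = -0.8883

step 1: x^-=[-3.4362, -1.8300]  P^-=[0.8278 0.0216; 0.0216 0.6300]  H_jac=[0.1207 -0.2267]  S=[0.2333]  K=[0.4075; -0.6011]  nu=[-0.9610]  x^+=[-3.8278, -1.2523]  P^+=[0.7891 0.0787; 0.0787 0.5457]
step 2: x^-=[-4.0031, -1.2523]  P^-=[0.9919 0.1571; 0.1571 0.7857]  H_jac=[0.0712 -0.2275]  S=[0.2306]  K=[0.1511; -0.7267]  nu=[-2.4348]  x^+=[-4.3710, 0.5171]  P^+=[0.9866 0.1825; 0.1825 0.6639]
step 3: x^-=[-4.2987, 0.5171]  P^-=[1.2207 0.2774; 0.2774 0.9039]  H_jac=[-0.0276 -0.2293]  S=[0.2420]  K=[-0.4021; -0.8883]  nu=[-2.9419]  x^+=[-3.1159, 3.1302]  P^+=[1.1816 0.1910; 0.1910 0.7130]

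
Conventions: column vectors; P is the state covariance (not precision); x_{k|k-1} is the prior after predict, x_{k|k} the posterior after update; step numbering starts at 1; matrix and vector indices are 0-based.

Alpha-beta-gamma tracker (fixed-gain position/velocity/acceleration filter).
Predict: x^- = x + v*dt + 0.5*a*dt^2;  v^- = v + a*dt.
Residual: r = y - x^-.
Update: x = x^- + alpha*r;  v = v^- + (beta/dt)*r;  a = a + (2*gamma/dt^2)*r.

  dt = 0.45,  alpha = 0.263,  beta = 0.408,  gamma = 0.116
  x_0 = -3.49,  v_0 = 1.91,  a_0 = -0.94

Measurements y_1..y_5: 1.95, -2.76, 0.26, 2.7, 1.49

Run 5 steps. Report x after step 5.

x_post = 2.3803

step 1: x_pred=-2.7257  r=4.6757  x^+=-1.4960  v^+=5.7263  a^+=4.4168
step 2: x_pred=1.5281  r=-4.2881  x^+=0.4003  v^+=3.8260  a^+=-0.4959
step 3: x_pred=2.0718  r=-1.8118  x^+=1.5953  v^+=1.9602  a^+=-2.5716
step 4: x_pred=2.2170  r=0.4830  x^+=2.3440  v^+=1.2409  a^+=-2.0183
step 5: x_pred=2.6981  r=-1.2081  x^+=2.3803  v^+=-0.7627  a^+=-3.4023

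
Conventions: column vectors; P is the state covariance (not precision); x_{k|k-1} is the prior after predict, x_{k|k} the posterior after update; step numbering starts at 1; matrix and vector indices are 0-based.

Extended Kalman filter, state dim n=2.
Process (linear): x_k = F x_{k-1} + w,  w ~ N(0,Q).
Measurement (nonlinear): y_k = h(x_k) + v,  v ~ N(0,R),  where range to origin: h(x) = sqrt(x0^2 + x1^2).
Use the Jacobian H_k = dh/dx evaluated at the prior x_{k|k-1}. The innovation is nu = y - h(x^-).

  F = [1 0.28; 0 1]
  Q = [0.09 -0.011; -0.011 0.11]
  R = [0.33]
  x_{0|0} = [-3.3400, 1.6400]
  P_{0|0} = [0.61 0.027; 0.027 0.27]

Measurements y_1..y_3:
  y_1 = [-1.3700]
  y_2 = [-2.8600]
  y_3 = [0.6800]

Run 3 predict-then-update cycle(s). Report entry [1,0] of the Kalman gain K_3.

K[1,0] = -0.2632

step 1: x^-=[-2.8808, 1.6400]  P^-=[0.7363 0.0916; 0.0916 0.3800]  H_jac=[-0.8690 0.4947]  S=[0.9003]  K=[-0.6604; 0.1204]  nu=[-4.6849]  x^+=[0.2130, 1.0760]  P^+=[0.3437 0.1632; 0.1632 0.3669]
step 2: x^-=[0.5143, 1.0760]  P^-=[0.5538 0.2549; 0.2549 0.4769]  H_jac=[0.4312 0.9022]  S=[1.0196]  K=[0.4598; 0.5299]  nu=[-4.0525]  x^+=[-1.3491, -1.0713]  P^+=[0.3382 0.0065; 0.0065 0.1907]
step 3: x^-=[-1.6491, -1.0713]  P^-=[0.4468 0.0489; 0.0489 0.3007]  H_jac=[-0.8386 -0.5448]  S=[0.7781]  K=[-0.5158; -0.2632]  nu=[-1.2865]  x^+=[-0.9855, -0.7327]  P^+=[0.2398 -0.0567; -0.0567 0.2468]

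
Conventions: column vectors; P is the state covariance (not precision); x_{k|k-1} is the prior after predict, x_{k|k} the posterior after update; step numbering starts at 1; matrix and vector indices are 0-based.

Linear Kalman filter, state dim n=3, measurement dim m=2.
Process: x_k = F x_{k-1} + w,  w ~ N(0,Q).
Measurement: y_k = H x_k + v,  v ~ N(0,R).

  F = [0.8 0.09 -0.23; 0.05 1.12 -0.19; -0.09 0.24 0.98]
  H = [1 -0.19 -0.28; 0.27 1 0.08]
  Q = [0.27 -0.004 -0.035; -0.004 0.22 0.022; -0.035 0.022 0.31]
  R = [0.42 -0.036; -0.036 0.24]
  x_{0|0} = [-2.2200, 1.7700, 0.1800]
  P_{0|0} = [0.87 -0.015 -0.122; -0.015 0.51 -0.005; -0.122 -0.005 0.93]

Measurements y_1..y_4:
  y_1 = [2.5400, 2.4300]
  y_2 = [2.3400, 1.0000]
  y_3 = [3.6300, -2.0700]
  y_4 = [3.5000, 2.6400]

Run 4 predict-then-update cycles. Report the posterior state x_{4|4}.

step 1: x^-=[-1.6581, 1.8372, 0.8010]  P^-=[0.9231 0.1307 -0.3973; 0.1307 0.8983 -0.0300; -0.3973 -0.0300 1.2594]  S=[1.6439 0.1454; 0.1454 1.2622]  K=[0.5958 0.2072; -0.0854 0.7475; -0.4548 0.0235]  nu=[4.7714, 0.9764]  x^+=[1.3868, 2.1598, -1.3463]  P^+=[0.2495 -0.0434 0.0536; -0.0434 0.1995 -0.0662; 0.0536 -0.0662 0.9217]
step 2: x^-=[1.6135, 2.7442, -0.9258]  P^-=[0.4568 0.0367 -0.2234; 0.0367 0.5264 -0.1594; -0.2234 -0.1594 1.1700]  S=[1.0818 0.0420; 0.0420 0.7919]  K=[0.4677 0.1547; -0.0430 0.6635; -0.4762 -0.1340]  nu=[0.9887, -2.1057]  x^+=[1.7500, 1.3045, -1.1144]  P^+=[0.1952 -0.0356 0.0396; -0.0356 0.1782 -0.0981; 0.0396 -0.0981 0.9052]
step 3: x^-=[1.7737, 1.7603, -0.9366]  P^-=[0.4286 0.0498 -0.2271; 0.0498 0.5138 -0.1970; -0.2271 -0.1970 1.1395]  S=[1.0438 0.0609; 0.0609 0.7779]  K=[0.4535 0.1539; -0.0315 0.6600; -0.4771 -0.1775]  nu=[1.9285, -4.2343]  x^+=[1.9968, -1.0951, -1.1051]  P^+=[0.1870 -0.0322 0.0293; -0.0322 0.1765 -0.1027; 0.0293 -0.1027 0.8672]
step 4: x^-=[1.7530, -0.9167, -1.5256]  P^-=[0.4258 0.0536 -0.2258; 0.0536 0.5127 -0.1961; -0.2258 -0.1961 1.1024]  S=[1.0360 0.0646; 0.0646 0.7785]  K=[0.4525 0.1557; -0.0304 0.6594; -0.4689 -0.1781]  nu=[1.1456, 3.2054]  x^+=[2.7706, 1.1622, -2.6335]  P^+=[0.1857 -0.0311 0.0255; -0.0311 0.1757 -0.0999; 0.0255 -0.0999 0.8392]

x_post = [2.7706, 1.1622, -2.6335]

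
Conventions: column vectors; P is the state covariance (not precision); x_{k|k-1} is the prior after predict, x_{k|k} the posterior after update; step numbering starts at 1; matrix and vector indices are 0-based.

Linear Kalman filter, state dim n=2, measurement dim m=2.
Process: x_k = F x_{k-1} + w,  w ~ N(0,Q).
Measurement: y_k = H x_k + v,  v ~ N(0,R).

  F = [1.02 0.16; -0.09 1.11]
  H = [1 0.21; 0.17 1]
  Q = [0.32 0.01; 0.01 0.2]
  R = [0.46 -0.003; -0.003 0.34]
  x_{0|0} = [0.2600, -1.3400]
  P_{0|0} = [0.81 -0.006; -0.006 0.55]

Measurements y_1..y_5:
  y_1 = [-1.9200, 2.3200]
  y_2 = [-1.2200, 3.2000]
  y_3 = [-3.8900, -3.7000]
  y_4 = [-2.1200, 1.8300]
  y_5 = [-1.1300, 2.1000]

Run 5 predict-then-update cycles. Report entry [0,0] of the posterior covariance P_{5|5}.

P_post[0,0] = 0.2675

step 1: x^-=[0.0508, -1.5108]  P^-=[1.1748 0.0266; 0.0266 0.8854]  S=[1.6851 0.4102; 0.4102 1.2684]  K=[0.7132 -0.0522; -0.0485 0.7173]  nu=[-1.6535, 3.8222]  x^+=[-1.3282, 1.3110]  P^+=[0.3447 -0.0785; -0.0785 0.2574]
step 2: x^-=[-1.1450, 1.5747]  P^-=[0.6596 -0.0637; -0.0637 0.5356]  S=[1.1165 0.1556; 0.1556 0.8730]  K=[0.5856 -0.0489; -0.0411 0.6084]  nu=[-0.4057, 1.8199]  x^+=[-1.4716, 2.6987]  P^+=[0.2835 -0.0666; -0.0666 0.2183]
step 3: x^-=[-1.0693, 3.1280]  P^-=[0.5988 -0.0517; -0.0517 0.4846]  S=[1.0585 0.1470; 0.1470 0.8243]  K=[0.5609 -0.0393; -0.0337 0.5832]  nu=[-3.4776, -6.6462]  x^+=[-2.7591, -0.6309]  P^+=[0.2710 -0.0611; -0.0611 0.2088]
step 4: x^-=[-2.9152, -0.4520]  P^-=[0.5873 -0.0461; -0.0461 0.4716]  S=[1.0488 0.1482; 0.1482 0.8129]  K=[0.5558 -0.0352; -0.0309 0.5762]  nu=[0.8901, 2.7776]  x^+=[-2.5182, 1.1208]  P^+=[0.2682 -0.0592; -0.0592 0.2061]
step 5: x^-=[-2.3892, 1.4707]  P^-=[0.5850 -0.0442; -0.0442 0.4679]  S=[1.0470 0.1489; 0.1489 0.8098]  K=[0.5546 -0.0338; -0.0300 0.5740]  nu=[0.9503, 1.0354]  x^+=[-1.8971, 2.0366]  P^+=[0.2675 -0.0586; -0.0586 0.2052]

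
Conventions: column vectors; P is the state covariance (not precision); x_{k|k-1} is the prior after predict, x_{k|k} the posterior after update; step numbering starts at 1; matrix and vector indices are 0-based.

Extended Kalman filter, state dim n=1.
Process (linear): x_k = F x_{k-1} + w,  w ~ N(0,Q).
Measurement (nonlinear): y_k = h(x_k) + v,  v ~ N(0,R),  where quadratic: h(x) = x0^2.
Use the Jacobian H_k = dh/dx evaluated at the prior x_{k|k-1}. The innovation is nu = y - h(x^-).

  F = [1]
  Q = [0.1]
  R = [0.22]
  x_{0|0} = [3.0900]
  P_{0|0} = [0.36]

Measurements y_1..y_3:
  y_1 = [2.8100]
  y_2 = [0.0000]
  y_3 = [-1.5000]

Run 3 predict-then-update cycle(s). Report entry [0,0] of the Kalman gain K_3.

K[0,0] = 0.3207

step 1: x^-=[3.0900]  P^-=[0.4600]  H_jac=[6.1800]  S=[17.7885]  K=[0.1598]  nu=[-6.7381]  x^+=[2.0132]  P^+=[0.0057]
step 2: x^-=[2.0132]  P^-=[0.1057]  H_jac=[4.0264]  S=[1.9334]  K=[0.2201]  nu=[-4.0529]  x^+=[1.1211]  P^+=[0.0120]
step 3: x^-=[1.1211]  P^-=[0.1120]  H_jac=[2.2423]  S=[0.7832]  K=[0.3207]  nu=[-2.7569]  x^+=[0.2370]  P^+=[0.0315]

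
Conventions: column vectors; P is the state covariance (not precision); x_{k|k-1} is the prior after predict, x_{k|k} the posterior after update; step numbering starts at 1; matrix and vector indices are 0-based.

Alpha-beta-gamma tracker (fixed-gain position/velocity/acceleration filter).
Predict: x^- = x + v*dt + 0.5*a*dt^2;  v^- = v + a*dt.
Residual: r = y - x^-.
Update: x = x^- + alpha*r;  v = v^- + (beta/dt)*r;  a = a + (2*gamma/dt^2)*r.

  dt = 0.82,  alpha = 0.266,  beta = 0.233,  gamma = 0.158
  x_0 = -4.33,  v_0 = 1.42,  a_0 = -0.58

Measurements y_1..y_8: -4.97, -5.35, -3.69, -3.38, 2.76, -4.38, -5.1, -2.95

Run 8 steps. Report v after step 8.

v_post = 3.9037

step 1: x_pred=-3.3606  r=-1.6094  x^+=-3.7887  v^+=0.4871  a^+=-1.3364
step 2: x_pred=-3.8386  r=-1.5114  x^+=-4.2406  v^+=-1.0382  a^+=-2.0467
step 3: x_pred=-5.7800  r=2.0900  x^+=-5.2241  v^+=-2.1226  a^+=-1.0645
step 4: x_pred=-7.3225  r=3.9425  x^+=-6.2738  v^+=-1.8752  a^+=0.7883
step 5: x_pred=-7.5464  r=10.3064  x^+=-4.8049  v^+=1.6998  a^+=5.6319
step 6: x_pred=-1.5176  r=-2.8624  x^+=-2.2790  v^+=5.5046  a^+=4.2867
step 7: x_pred=3.6759  r=-8.7759  x^+=1.3415  v^+=6.5261  a^+=0.1624
step 8: x_pred=6.7475  r=-9.6975  x^+=4.1680  v^+=3.9037  a^+=-4.3950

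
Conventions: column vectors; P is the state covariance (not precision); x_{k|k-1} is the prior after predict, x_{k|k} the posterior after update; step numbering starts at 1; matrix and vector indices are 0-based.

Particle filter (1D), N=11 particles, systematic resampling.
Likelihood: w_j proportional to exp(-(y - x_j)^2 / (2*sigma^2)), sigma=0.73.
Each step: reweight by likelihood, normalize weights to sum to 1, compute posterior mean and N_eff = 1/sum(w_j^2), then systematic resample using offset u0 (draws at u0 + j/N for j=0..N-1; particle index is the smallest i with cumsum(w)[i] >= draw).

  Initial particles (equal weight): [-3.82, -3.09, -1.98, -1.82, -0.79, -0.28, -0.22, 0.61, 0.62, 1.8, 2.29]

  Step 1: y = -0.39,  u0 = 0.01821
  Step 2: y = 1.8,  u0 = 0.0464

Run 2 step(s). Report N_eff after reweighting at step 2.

step 1: w=[0.0000, 0.0003, 0.0242, 0.0381, 0.2235, 0.2567, 0.2527, 0.1016, 0.0997, 0.0029, 0.0003]  mean=-0.2925  Neff=4.9503  idx=[2, 4, 4, 5, 5, 5, 6, 6, 6, 7, 8]
step 2: w=[0.0000, 0.0028, 0.0028, 0.0263, 0.0263, 0.0263, 0.0331, 0.0331, 0.0331, 0.4035, 0.4126]  mean=0.4535  Neff=2.9549  idx=[4, 7, 9, 9, 9, 9, 10, 10, 10, 10, 10]

N_eff = 2.9549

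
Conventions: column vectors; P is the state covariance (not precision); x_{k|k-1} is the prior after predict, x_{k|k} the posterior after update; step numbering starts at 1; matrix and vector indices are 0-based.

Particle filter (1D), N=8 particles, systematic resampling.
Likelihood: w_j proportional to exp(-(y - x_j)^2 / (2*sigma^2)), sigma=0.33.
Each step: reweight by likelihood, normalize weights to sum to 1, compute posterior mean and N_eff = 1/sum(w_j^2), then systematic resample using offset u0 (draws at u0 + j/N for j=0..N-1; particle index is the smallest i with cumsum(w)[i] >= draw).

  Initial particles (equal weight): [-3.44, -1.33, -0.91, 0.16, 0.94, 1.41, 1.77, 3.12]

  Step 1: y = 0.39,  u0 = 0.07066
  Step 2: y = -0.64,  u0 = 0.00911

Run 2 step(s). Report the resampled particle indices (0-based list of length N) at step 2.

resampled_idx = [0, 0, 1, 2, 3, 3, 4, 5]

step 1: w=[0.0000, 0.0000, 0.0004, 0.7522, 0.2391, 0.0081, 0.0002, 0.0000]  mean=0.3564  Neff=1.6049  idx=[3, 3, 3, 3, 3, 3, 4, 4]
step 2: w=[0.1667, 0.1667, 0.1667, 0.1667, 0.1667, 0.1667, 0.0000, 0.0000]  mean=0.1601  Neff=6.0008  idx=[0, 0, 1, 2, 3, 3, 4, 5]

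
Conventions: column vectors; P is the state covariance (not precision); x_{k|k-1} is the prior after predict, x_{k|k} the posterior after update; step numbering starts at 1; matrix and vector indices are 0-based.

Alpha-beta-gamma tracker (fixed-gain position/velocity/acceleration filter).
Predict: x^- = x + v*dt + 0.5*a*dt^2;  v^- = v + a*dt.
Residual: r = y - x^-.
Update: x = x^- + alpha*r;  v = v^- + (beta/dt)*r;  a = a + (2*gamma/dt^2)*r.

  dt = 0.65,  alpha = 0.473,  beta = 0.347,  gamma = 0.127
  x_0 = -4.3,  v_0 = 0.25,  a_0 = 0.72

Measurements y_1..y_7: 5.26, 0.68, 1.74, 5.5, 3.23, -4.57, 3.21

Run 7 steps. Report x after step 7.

step 1: x_pred=-3.9854  r=9.2454  x^+=0.3877  v^+=5.6536  a^+=6.2782
step 2: x_pred=5.3888  r=-4.7088  x^+=3.1615  v^+=7.2207  a^+=3.4473
step 3: x_pred=8.5832  r=-6.8432  x^+=5.3464  v^+=5.8082  a^+=-0.6667
step 4: x_pred=8.9809  r=-3.4809  x^+=7.3344  v^+=3.5166  a^+=-2.7593
step 5: x_pred=9.0373  r=-5.8073  x^+=6.2904  v^+=-1.3772  a^+=-6.2506
step 6: x_pred=4.0749  r=-8.6449  x^+=-0.0142  v^+=-10.0551  a^+=-11.4477
step 7: x_pred=-8.9683  r=12.1783  x^+=-3.2080  v^+=-10.9948  a^+=-4.1263

x_post = -3.2080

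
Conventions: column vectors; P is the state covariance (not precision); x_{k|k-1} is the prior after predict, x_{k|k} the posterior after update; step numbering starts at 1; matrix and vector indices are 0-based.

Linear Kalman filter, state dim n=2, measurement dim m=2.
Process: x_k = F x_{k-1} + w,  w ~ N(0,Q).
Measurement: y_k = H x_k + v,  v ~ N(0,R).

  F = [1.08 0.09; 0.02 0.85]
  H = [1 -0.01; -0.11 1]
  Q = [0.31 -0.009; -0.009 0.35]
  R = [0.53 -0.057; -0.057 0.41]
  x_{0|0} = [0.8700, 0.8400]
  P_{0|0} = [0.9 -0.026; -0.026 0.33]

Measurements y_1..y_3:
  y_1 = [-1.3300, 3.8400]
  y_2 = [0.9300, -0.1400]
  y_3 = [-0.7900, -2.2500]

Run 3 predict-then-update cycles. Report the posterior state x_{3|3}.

step 1: x^-=[1.0152, 0.7314]  P^-=[1.3574 0.0118; 0.0118 0.5879]  S=[1.8872 -0.2004; -0.2004 1.0117]  K=[0.7199 0.0067; 0.0661 0.5929]  nu=[-2.3379, 3.2203]  x^+=[-0.6464, 2.4862]  P^+=[0.3812 0.0036; 0.0036 0.2397]
step 2: x^-=[-0.4744, 2.1003]  P^-=[0.7573 0.0209; 0.0209 0.5235]  S=[1.2869 -0.1246; -0.1246 0.9380]  K=[0.5894 0.0118; 0.0668 0.5645]  nu=[1.4254, -2.2925]  x^+=[0.3388, 0.9015]  P^+=[0.3118 0.0055; 0.0055 0.2282]
step 3: x^-=[0.4470, 0.7731]  P^-=[0.6766 0.0203; 0.0203 0.5152]  S=[1.2062 -0.1163; -0.1163 0.9289]  K=[0.5619 0.0120; 0.0666 0.5606]  nu=[-1.2293, -2.9739]  x^+=[-0.2795, -0.9758]  P^+=[0.2972 0.0056; 0.0056 0.2266]

x_post = [-0.2795, -0.9758]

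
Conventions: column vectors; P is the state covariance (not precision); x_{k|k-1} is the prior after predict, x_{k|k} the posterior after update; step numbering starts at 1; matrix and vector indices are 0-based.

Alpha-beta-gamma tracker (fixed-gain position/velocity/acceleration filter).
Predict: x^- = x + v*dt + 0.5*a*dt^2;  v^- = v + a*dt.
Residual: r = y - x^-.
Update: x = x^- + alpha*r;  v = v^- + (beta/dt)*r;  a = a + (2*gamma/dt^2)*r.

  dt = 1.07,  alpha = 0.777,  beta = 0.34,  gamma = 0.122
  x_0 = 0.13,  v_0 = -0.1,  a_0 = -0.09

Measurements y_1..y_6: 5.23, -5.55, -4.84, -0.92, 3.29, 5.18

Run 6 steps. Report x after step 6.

step 1: x_pred=-0.0285  r=5.2585  x^+=4.0573  v^+=1.4746  a^+=1.0307
step 2: x_pred=6.2252  r=-11.7752  x^+=-2.9241  v^+=-1.1642  a^+=-1.4788
step 3: x_pred=-5.0164  r=0.1764  x^+=-4.8793  v^+=-2.6905  a^+=-1.4412
step 4: x_pred=-8.5832  r=7.6632  x^+=-2.6289  v^+=-1.7976  a^+=0.1919
step 5: x_pred=-4.4425  r=7.7325  x^+=1.5657  v^+=0.8648  a^+=1.8399
step 6: x_pred=3.5442  r=1.6358  x^+=4.8152  v^+=3.3532  a^+=2.1885

x_post = 4.8152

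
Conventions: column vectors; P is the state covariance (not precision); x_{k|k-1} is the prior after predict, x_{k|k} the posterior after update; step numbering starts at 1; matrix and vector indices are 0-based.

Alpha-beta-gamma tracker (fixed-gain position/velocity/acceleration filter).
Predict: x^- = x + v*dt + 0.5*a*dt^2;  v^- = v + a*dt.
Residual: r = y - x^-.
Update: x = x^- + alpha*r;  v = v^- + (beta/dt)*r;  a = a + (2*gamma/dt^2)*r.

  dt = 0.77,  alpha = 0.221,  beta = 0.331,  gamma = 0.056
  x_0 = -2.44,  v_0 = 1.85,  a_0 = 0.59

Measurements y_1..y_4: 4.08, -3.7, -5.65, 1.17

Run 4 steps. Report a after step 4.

a_post = -1.5657

step 1: x_pred=-0.8406  r=4.9206  x^+=0.2469  v^+=4.4195  a^+=1.5195
step 2: x_pred=4.1003  r=-7.8003  x^+=2.3765  v^+=2.2364  a^+=0.0460
step 3: x_pred=4.1121  r=-9.7621  x^+=1.9547  v^+=-1.9246  a^+=-1.7981
step 4: x_pred=-0.0603  r=1.2303  x^+=0.2116  v^+=-2.7803  a^+=-1.5657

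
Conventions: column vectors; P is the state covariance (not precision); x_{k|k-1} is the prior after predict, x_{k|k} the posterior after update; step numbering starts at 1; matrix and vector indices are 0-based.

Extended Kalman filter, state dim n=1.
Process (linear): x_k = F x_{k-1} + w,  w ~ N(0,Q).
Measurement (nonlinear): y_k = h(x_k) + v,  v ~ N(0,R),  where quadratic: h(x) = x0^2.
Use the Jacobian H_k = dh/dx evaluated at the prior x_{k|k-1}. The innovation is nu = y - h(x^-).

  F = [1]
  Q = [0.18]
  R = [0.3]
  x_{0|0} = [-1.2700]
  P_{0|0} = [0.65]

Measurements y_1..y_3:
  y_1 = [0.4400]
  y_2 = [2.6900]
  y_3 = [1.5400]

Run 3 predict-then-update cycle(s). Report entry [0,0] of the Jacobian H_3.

H_jac[0,0] = -3.2824

step 1: x^-=[-1.2700]  P^-=[0.8300]  H_jac=[-2.5400]  S=[5.6548]  K=[-0.3728]  nu=[-1.1729]  x^+=[-0.8327]  P^+=[0.0440]
step 2: x^-=[-0.8327]  P^-=[0.2240]  H_jac=[-1.6655]  S=[0.9214]  K=[-0.4049]  nu=[1.9966]  x^+=[-1.6412]  P^+=[0.0729]
step 3: x^-=[-1.6412]  P^-=[0.2529]  H_jac=[-3.2824]  S=[3.0253]  K=[-0.2744]  nu=[-1.1536]  x^+=[-1.3246]  P^+=[0.0251]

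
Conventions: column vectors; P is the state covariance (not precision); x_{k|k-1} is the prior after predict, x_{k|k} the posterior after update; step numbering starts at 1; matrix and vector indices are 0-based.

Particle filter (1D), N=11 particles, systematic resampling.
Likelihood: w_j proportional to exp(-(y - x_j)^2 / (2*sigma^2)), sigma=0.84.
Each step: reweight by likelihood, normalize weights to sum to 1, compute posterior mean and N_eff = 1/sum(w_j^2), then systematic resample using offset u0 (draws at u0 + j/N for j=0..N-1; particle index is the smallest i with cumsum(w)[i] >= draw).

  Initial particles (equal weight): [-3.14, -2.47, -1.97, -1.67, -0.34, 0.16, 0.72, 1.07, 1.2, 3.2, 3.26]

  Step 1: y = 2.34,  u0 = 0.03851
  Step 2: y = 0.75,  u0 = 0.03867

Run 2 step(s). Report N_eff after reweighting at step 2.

step 1: w=[0.0000, 0.0000, 0.0000, 0.0000, 0.0030, 0.0168, 0.0758, 0.1552, 0.1938, 0.2882, 0.2672]  mean=2.2482  Neff=4.5016  idx=[6, 7, 7, 8, 8, 9, 9, 9, 10, 10, 10]
step 2: w=[0.2140, 0.1992, 0.1992, 0.1855, 0.1855, 0.0030, 0.0030, 0.0030, 0.0025, 0.0025, 0.0025]  mean=1.0790  Neff=5.1533  idx=[0, 0, 1, 1, 1, 2, 2, 3, 3, 4, 4]

N_eff = 5.1533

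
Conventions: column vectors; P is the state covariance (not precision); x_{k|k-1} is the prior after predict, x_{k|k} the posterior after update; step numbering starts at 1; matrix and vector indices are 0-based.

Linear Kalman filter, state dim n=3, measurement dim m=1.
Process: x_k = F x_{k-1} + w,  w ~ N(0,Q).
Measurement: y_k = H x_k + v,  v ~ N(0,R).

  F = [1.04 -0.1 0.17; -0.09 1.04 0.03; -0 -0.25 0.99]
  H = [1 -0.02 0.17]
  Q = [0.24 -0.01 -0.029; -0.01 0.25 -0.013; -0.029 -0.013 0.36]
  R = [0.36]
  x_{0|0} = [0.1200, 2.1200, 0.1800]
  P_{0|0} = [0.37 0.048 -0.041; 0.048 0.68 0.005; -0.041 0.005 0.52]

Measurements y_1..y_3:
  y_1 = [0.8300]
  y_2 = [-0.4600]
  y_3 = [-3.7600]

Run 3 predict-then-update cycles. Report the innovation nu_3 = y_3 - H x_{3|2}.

step 1: x^-=[-0.0566, 2.1994, -0.3518]  P^-=[0.6374 -0.0601 0.0201; -0.0601 0.9805 -0.1645; 0.0201 -0.1645 0.9097]  S=[1.0344]  K=[0.6206; -0.1041; 0.1721]  nu=[0.9904]  x^+=[0.5581, 2.0963, -0.1813]  P^+=[0.2389 0.0067 -0.0904; 0.0067 0.9693 -0.1460; -0.0904 -0.1460 0.8790]
step 2: x^-=[0.3399, 2.1245, -0.7036]  P^-=[0.5051 -0.1482 0.0690; -0.1482 1.2912 -0.3799; 0.0690 -0.3799 1.3544]  S=[0.9368]  K=[0.5549; -0.2547; 0.3276]  nu=[-0.6378]  x^+=[-0.0140, 2.2869, -0.9125]  P^+=[0.2167 -0.0158 -0.1013; -0.0158 1.2305 -0.3017; -0.1013 -0.3017 1.2539]
step 3: x^-=[-0.3984, 2.3523, -1.4751]  P^-=[0.5006 -0.2231 0.1553; -0.2231 1.5684 -0.5954; 0.1553 -0.5954 1.8152]  S=[0.9795]  K=[0.5426; -0.3632; 0.4858]  nu=[-3.0638]  x^+=[-2.0609, 3.4649, -2.9634]  P^+=[0.2122 -0.0301 -0.1029; -0.0301 1.4392 -0.4226; -0.1029 -0.4226 1.5840]

innov = [-3.0638]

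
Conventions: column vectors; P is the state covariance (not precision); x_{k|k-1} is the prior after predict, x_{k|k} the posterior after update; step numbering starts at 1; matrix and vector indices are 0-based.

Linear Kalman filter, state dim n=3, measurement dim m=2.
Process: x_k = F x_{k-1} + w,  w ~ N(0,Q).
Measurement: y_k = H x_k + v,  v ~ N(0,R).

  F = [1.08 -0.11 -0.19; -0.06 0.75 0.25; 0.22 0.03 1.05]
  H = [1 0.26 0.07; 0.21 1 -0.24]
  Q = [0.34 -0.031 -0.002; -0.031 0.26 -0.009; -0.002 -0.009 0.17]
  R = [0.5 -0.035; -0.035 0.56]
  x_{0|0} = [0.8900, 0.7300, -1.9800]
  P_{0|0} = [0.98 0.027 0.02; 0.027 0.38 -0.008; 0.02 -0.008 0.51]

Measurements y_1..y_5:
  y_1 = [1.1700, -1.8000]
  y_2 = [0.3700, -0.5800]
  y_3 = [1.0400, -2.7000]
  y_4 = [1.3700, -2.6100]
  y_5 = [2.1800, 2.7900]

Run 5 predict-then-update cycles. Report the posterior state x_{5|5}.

step 1: x^-=[1.2571, -0.0009, -1.8613]  P^-=[1.4911 -0.1210 0.1509; -0.1210 0.5031 0.1184; 0.1509 0.1184 0.7891]  S=[1.9915 0.2349; 0.2349 1.0515]  K=[0.7403 -0.0172; -0.0425 0.4368; 0.1267 -0.0657]  nu=[0.0434, -2.5098]  x^+=[1.3323, -1.0990, -1.6909]  P^+=[0.4054 -0.1267 -0.0252; -0.1267 0.3076 0.1456; -0.0252 0.1456 0.7565]
step 2: x^-=[1.8810, -1.3269, -1.5153]  P^-=[0.8905 -0.2539 -0.1038; -0.2539 0.5486 0.2864; -0.1038 0.2864 1.0199]  S=[1.2964 0.0353; 0.0353 0.9729]  K=[0.6321 -0.0661; -0.0824 0.4414; 0.0319 0.0193]  nu=[-1.0600, -0.0118]  x^+=[1.2118, -1.2448, -1.5493]  P^+=[0.3711 -0.1680 -0.1291; -0.1680 0.3528 0.2811; -0.1291 0.2811 1.0181]
step 3: x^-=[1.7400, -1.3936, -1.3976]  P^-=[0.9185 -0.3539 -0.2945; -0.3539 0.6478 0.4584; -0.2945 0.4584 1.2666]  S=[1.2600 0.0017; 0.0017 0.9823]  K=[0.6398 -0.0930; -0.1223 0.4721; -0.0689 0.0944]  nu=[-0.2398, -2.0072]  x^+=[1.7733, -2.3118, -1.5704]  P^+=[0.3946 -0.2126 -0.2305; -0.2126 0.4103 0.4041; -0.2305 0.4041 1.2519]
step 4: x^-=[2.4678, -2.2329, -1.3282]  P^-=[1.0124 -0.4571 -0.4618; -0.4571 0.7480 0.6121; -0.4618 0.6121 1.4859]  S=[1.2902 -0.0262; -0.0262 0.9991]  K=[0.6651 -0.1163; -0.1601 0.5014; -0.1508 0.1547]  nu=[-0.4243, -1.2141]  x^+=[2.3268, -2.7737, -1.4519]  P^+=[0.4240 -0.2522 -0.3112; -0.2522 0.4595 0.5008; -0.3112 0.5008 1.4314]
step 5: x^-=[3.0940, -2.5829, -1.0959]  P^-=[1.1004 -0.5430 -0.5910; -0.5430 0.8293 0.7310; -0.5910 0.7310 1.6535]  S=[1.3260 -0.0500; -0.0500 1.0137]  K=[0.6871 -0.1339; -0.1886 0.5232; -0.2077 0.1969]  nu=[-0.1657, 4.4602]  x^+=[2.3830, -0.2179, -0.1832]  P^+=[0.4470 -0.2809 -0.3669; -0.2809 0.4948 0.5673; -0.3669 0.5673 1.5529]

x_post = [2.3830, -0.2179, -0.1832]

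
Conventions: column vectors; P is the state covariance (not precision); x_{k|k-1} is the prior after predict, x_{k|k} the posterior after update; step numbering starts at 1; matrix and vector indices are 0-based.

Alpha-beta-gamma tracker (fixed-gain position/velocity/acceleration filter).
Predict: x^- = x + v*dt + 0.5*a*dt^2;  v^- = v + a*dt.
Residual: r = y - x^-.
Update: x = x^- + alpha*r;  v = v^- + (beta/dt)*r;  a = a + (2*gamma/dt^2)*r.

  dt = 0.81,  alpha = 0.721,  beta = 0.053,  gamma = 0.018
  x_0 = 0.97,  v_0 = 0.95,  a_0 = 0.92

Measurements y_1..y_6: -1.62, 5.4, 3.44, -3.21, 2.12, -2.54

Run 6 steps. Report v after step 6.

v_post = 2.8785

step 1: x_pred=2.0413  r=-3.6613  x^+=-0.5985  v^+=1.4556  a^+=0.7191
step 2: x_pred=0.8165  r=4.5835  x^+=4.1212  v^+=2.3380  a^+=0.9706
step 3: x_pred=6.3334  r=-2.8934  x^+=4.2473  v^+=2.9349  a^+=0.8118
step 4: x_pred=6.8908  r=-10.1008  x^+=-0.3919  v^+=2.9316  a^+=0.2576
step 5: x_pred=2.0672  r=0.0528  x^+=2.1053  v^+=3.1437  a^+=0.2605
step 6: x_pred=4.7371  r=-7.2771  x^+=-0.5097  v^+=2.8785  a^+=-0.1388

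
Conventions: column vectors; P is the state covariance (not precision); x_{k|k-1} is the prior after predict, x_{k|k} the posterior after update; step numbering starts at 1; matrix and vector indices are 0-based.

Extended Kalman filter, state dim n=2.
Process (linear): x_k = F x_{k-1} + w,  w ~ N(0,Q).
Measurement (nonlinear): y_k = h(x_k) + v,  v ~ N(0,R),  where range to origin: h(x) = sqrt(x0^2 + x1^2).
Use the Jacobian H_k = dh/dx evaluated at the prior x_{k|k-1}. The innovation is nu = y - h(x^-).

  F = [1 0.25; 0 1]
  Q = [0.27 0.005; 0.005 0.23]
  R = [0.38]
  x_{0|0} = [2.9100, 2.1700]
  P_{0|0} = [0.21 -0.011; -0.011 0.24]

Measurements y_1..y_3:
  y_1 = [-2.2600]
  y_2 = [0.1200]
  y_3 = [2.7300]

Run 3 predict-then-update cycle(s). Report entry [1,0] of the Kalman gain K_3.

K[1,0] = 0.2571

step 1: x^-=[3.4525, 2.1700]  P^-=[0.4895 0.0540; 0.0540 0.4700]  H_jac=[0.8467 0.5321]  S=[0.9126]  K=[0.4856; 0.3241]  nu=[-6.3378]  x^+=[0.3749, 0.1156]  P^+=[0.2743 -0.0897; -0.0897 0.3741]
step 2: x^-=[0.4038, 0.1156]  P^-=[0.5229 0.0089; 0.0089 0.6041]  H_jac=[0.9614 0.2753]  S=[0.9137]  K=[0.5528; 0.1913]  nu=[-0.3000]  x^+=[0.2379, 0.0582]  P^+=[0.2436 -0.0878; -0.0878 0.5707]
step 3: x^-=[0.2525, 0.0582]  P^-=[0.5054 0.0599; 0.0599 0.8007]  H_jac=[0.9744 0.2247]  S=[0.9265]  K=[0.5461; 0.2571]  nu=[2.4709]  x^+=[1.6018, 0.6936]  P^+=[0.2291 -0.0702; -0.0702 0.7394]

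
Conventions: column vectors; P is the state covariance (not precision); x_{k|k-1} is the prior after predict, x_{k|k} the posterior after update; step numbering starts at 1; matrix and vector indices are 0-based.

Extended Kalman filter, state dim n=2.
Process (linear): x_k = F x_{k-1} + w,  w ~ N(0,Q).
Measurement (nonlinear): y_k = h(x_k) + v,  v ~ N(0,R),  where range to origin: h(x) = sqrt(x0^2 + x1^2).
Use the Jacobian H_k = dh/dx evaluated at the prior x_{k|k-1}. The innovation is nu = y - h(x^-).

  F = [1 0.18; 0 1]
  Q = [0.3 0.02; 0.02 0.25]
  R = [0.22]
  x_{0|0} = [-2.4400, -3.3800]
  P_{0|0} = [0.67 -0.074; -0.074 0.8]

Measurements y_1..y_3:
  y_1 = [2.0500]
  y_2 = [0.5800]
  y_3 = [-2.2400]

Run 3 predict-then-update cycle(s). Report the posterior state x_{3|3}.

step 1: x^-=[-3.0484, -3.3800]  P^-=[0.9693 0.0900; 0.0900 1.0500]  H_jac=[-0.6697 -0.7426]  S=[1.3233]  K=[-0.5411; -0.6348]  nu=[-2.5016]  x^+=[-1.6949, -1.7921]  P^+=[0.5819 -0.3645; -0.3645 0.5168]
step 2: x^-=[-2.0174, -1.7921]  P^-=[0.7674 -0.2515; -0.2515 0.7668]  H_jac=[-0.7476 -0.6641]  S=[0.7374]  K=[-0.5516; -0.4356]  nu=[-2.1184]  x^+=[-0.8490, -0.8692]  P^+=[0.5431 -0.4286; -0.4286 0.6269]
step 3: x^-=[-1.0055, -0.8692]  P^-=[0.7091 -0.2958; -0.2958 0.8769]  H_jac=[-0.7565 -0.6540]  S=[0.7081]  K=[-0.4843; -0.4938]  nu=[-3.5691]  x^+=[0.7230, 0.8933]  P^+=[0.5430 -0.4652; -0.4652 0.7042]

x_post = [0.7230, 0.8933]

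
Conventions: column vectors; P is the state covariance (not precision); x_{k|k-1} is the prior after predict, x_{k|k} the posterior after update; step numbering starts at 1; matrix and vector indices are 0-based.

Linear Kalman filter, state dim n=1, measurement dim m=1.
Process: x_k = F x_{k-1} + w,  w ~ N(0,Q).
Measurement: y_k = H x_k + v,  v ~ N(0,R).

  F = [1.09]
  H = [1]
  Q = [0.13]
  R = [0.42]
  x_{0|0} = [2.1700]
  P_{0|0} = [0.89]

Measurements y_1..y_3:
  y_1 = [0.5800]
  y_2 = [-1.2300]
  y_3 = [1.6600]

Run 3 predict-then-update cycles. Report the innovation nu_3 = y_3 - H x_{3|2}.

innov = [1.8193]

step 1: x^-=[2.3653]  P^-=[1.1874]  S=[1.6074]  K=[0.7387]  nu=[-1.7853]  x^+=[1.0465]  P^+=[0.3103]
step 2: x^-=[1.1407]  P^-=[0.4986]  S=[0.9186]  K=[0.5428]  nu=[-2.3707]  x^+=[-0.1461]  P^+=[0.2280]
step 3: x^-=[-0.1593]  P^-=[0.4009]  S=[0.8209]  K=[0.4883]  nu=[1.8193]  x^+=[0.7292]  P^+=[0.2051]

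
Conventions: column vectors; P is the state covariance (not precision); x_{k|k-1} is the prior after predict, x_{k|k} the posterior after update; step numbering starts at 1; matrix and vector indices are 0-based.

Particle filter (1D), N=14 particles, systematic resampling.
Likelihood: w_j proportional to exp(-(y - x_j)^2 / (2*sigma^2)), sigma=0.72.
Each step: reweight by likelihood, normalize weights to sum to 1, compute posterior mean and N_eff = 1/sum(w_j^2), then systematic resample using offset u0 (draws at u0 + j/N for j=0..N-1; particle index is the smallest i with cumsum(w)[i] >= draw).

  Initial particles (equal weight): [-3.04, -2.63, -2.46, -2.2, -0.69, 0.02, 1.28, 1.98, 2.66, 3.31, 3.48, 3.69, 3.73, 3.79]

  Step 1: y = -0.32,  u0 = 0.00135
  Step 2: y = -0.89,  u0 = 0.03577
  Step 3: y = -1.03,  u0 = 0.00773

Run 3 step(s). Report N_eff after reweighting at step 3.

step 1: w=[0.0004, 0.0030, 0.0063, 0.0173, 0.4580, 0.4675, 0.0442, 0.0032, 0.0001, 0.0000, 0.0000, 0.0000, 0.0000, 0.0000]  mean=-0.3063  Neff=2.3225  idx=[1, 4, 4, 4, 4, 4, 4, 5, 5, 5, 5, 5, 5, 5]
step 2: w=[0.0060, 0.1072, 0.1072, 0.1072, 0.1072, 0.1072, 0.1072, 0.0501, 0.0501, 0.0501, 0.0501, 0.0501, 0.0501, 0.0501]  mean=-0.4525  Neff=11.5528  idx=[1, 1, 2, 3, 3, 4, 5, 5, 6, 7, 9, 10, 11, 13]
step 3: w=[0.0915, 0.0915, 0.0915, 0.0915, 0.0915, 0.0915, 0.0915, 0.0915, 0.0915, 0.0353, 0.0353, 0.0353, 0.0353, 0.0353]  mean=-0.5646  Neff=12.2592  idx=[0, 0, 1, 2, 3, 3, 4, 5, 6, 7, 7, 8, 10, 12]

N_eff = 12.2592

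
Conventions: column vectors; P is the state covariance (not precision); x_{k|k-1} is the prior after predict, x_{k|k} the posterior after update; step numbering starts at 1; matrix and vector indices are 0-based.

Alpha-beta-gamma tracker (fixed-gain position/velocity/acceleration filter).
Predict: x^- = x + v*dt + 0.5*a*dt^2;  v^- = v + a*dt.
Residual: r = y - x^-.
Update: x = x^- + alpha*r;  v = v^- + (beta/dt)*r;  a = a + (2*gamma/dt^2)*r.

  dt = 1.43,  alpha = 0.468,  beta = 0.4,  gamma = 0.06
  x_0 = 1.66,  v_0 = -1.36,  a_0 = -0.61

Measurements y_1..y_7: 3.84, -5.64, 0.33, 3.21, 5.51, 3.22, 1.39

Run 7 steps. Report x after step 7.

step 1: x_pred=-0.9085  r=4.7485  x^+=1.3138  v^+=-0.9040  a^+=-0.3313
step 2: x_pred=-0.3178  r=-5.3222  x^+=-2.8086  v^+=-2.8666  a^+=-0.6437
step 3: x_pred=-7.5659  r=7.8959  x^+=-3.8706  v^+=-1.5784  a^+=-0.1803
step 4: x_pred=-6.3121  r=9.5221  x^+=-1.8558  v^+=0.8273  a^+=0.3785
step 5: x_pred=-0.2858  r=5.7958  x^+=2.4266  v^+=2.9897  a^+=0.7186
step 6: x_pred=7.4366  r=-4.2166  x^+=5.4632  v^+=2.8378  a^+=0.4711
step 7: x_pred=10.0030  r=-8.6130  x^+=5.9721  v^+=1.1023  a^+=-0.0343

x_post = 5.9721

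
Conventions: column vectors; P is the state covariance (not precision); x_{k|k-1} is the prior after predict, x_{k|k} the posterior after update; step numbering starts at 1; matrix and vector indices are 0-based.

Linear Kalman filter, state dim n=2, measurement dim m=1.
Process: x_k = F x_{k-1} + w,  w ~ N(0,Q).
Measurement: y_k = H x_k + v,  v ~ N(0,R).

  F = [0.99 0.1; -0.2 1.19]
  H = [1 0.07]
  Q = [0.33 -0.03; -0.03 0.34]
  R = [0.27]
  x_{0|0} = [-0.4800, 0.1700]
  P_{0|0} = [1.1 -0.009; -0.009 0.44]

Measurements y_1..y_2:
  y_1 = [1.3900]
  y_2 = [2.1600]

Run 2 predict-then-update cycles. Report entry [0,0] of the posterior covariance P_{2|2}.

step 1: x^-=[-0.4582, 0.2983]  P^-=[1.4107 -0.2059; -0.2059 1.0114]  S=[1.6569]  K=[0.8427; -0.0815]  nu=[1.8273]  x^+=[1.0818, 0.1493]  P^+=[0.2340 -0.0920; -0.0920 1.0004]
step 2: x^-=[1.0859, -0.0386]  P^-=[0.5511 -0.0639; -0.0639 1.8098]  S=[0.8210]  K=[0.6658; 0.0765]  nu=[1.0768]  x^+=[1.8028, 0.0437]  P^+=[0.1872 -0.1057; -0.1057 1.8050]

P_post[0,0] = 0.1872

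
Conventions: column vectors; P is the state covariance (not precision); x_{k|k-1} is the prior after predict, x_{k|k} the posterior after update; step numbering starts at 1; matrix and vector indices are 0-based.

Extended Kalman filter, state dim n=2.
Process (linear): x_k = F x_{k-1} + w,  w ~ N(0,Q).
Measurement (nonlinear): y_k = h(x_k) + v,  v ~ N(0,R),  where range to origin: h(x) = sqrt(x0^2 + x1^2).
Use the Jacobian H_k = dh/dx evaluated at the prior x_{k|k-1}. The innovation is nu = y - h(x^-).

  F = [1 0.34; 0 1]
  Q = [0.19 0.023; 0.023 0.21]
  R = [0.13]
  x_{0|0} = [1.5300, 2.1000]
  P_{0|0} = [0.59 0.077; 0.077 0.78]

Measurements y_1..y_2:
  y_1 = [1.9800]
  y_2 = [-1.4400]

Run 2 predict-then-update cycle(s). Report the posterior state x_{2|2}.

x_post = [-0.1513, -0.5891]

step 1: x^-=[2.2440, 2.1000]  P^-=[0.9225 0.3652; 0.3652 0.9900]  H_jac=[0.7301 0.6833]  S=[1.4484]  K=[0.6373; 0.6511]  nu=[-1.0934]  x^+=[1.5472, 1.3881]  P^+=[0.3342 -0.2359; -0.2359 0.3759]
step 2: x^-=[2.0191, 1.3881]  P^-=[0.4073 -0.0851; -0.0851 0.5859]  H_jac=[0.8241 0.5665]  S=[0.5152]  K=[0.5579; 0.5082]  nu=[-3.8902]  x^+=[-0.1513, -0.5891]  P^+=[0.2469 -0.2311; -0.2311 0.4528]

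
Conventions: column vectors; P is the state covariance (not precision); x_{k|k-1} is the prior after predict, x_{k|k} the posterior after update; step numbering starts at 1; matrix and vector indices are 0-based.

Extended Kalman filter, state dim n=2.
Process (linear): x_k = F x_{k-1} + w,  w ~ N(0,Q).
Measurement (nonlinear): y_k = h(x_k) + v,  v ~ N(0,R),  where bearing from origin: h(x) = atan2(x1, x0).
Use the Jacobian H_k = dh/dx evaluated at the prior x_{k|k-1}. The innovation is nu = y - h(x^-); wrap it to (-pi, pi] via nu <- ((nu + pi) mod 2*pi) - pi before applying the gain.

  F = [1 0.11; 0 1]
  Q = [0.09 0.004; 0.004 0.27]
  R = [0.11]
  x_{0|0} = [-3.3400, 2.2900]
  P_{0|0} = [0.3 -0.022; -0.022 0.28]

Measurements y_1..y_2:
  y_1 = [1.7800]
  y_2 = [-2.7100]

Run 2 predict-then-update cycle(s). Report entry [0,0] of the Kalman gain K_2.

step 1: x^-=[-3.0881, 2.2900]  P^-=[0.3885 0.0128; 0.0128 0.5500]  H_jac=[-0.1549 -0.2089]  S=[0.1442]  K=[-0.4361; -0.8108]  nu=[-0.7235]  x^+=[-2.7726, 2.8767]  P^+=[0.3611 -0.0382; -0.0382 0.4552]
step 2: x^-=[-2.4561, 2.8767]  P^-=[0.4482 0.0159; 0.0159 0.7252]  H_jac=[-0.2011 -0.1717]  S=[0.1506]  K=[-0.6166; -0.8479]  nu=[1.2957]  x^+=[-3.2550, 1.7780]  P^+=[0.3910 -0.0628; -0.0628 0.6169]

K[0,0] = -0.6166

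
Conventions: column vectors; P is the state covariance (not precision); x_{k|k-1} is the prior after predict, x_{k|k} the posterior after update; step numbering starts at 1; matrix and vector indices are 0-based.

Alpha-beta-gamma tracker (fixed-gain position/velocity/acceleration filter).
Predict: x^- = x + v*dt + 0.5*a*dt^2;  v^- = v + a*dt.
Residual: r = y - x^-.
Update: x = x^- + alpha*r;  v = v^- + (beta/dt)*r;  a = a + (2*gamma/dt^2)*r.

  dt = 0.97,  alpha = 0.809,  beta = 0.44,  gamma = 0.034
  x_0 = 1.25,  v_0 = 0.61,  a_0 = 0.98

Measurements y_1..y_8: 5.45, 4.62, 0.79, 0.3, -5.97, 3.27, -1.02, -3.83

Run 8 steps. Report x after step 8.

step 1: x_pred=2.3027  r=3.1473  x^+=4.8489  v^+=2.9882  a^+=1.2075
step 2: x_pred=8.3155  r=-3.6955  x^+=5.3258  v^+=2.4831  a^+=0.9404
step 3: x_pred=8.1769  r=-7.3869  x^+=2.2009  v^+=0.0446  a^+=0.4065
step 4: x_pred=2.4354  r=-2.1354  x^+=0.7079  v^+=-0.5297  a^+=0.2522
step 5: x_pred=0.3127  r=-6.2827  x^+=-4.7700  v^+=-3.1350  a^+=-0.2019
step 6: x_pred=-7.9059  r=11.1759  x^+=1.1354  v^+=1.7387  a^+=0.6058
step 7: x_pred=3.1070  r=-4.1270  x^+=-0.2318  v^+=0.4543  a^+=0.3076
step 8: x_pred=0.3537  r=-4.1837  x^+=-3.0309  v^+=-1.1451  a^+=0.0052

x_post = -3.0309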